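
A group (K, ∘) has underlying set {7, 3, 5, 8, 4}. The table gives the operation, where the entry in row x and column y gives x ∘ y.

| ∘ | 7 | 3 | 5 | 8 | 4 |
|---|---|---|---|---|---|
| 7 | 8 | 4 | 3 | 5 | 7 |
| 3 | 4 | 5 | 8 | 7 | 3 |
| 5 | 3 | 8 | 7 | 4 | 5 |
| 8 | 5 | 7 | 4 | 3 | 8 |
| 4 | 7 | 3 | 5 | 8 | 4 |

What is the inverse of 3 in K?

7

First locate the identity: row 4 matches the header, so 4 is the identity.
Scan row 3 for 4: 3 ∘ 7 = 4. Hence 3^(-1) = 7.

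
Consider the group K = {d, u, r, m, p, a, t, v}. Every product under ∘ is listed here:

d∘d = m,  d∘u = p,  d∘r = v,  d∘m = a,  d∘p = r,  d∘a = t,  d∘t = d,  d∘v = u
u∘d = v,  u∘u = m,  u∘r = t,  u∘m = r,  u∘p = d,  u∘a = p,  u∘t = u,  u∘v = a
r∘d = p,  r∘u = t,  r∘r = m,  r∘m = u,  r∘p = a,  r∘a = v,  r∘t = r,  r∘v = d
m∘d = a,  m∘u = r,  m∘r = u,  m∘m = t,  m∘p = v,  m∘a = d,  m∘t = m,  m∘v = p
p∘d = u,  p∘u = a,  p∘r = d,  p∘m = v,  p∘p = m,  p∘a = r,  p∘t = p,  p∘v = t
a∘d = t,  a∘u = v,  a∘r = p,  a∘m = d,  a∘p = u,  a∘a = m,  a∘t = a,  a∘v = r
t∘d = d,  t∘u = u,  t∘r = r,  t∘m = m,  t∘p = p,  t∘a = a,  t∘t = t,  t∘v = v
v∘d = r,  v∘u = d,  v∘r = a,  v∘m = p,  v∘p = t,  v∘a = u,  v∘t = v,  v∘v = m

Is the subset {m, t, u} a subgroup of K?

No

m ∘ u = r, which is not in {m, t, u}.
The subset is not closed under ∘, so it is not a subgroup.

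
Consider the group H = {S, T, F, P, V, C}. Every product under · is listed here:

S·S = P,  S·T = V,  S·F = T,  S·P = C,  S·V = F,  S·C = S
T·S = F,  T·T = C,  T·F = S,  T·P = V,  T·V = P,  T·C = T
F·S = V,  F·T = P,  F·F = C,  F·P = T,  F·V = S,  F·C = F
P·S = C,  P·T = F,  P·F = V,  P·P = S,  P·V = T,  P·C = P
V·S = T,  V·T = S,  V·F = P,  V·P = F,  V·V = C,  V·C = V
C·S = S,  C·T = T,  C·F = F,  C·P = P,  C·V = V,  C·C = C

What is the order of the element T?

The identity element is C (its row matches the header).
T^1 = T
T^2 = T·T = C
The first power of T equal to the identity is T^2, so ord(T) = 2.

2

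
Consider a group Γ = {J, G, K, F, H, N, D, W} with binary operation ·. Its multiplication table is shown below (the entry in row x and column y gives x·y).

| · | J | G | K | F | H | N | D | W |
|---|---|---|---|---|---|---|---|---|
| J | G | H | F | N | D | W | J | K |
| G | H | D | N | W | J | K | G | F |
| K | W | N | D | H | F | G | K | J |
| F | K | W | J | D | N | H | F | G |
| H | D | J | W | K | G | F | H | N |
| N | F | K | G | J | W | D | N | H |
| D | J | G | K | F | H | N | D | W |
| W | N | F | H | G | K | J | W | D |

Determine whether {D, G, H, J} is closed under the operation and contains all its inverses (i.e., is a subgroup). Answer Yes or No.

{D, G, H, J} contains the identity D.
Checking products: every product of two elements of {D, G, H, J} (read from the table) lies in {D, G, H, J}, so the set is closed.
In a finite group, a nonempty closed subset is a subgroup. So {D, G, H, J} ≤ Γ.

Yes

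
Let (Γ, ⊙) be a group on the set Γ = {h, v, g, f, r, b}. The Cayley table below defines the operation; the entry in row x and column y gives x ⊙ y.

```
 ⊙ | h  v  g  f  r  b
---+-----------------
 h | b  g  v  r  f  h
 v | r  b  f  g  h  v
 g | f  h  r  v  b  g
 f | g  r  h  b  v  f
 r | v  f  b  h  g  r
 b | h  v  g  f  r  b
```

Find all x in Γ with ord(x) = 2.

Identity is b. Compute the order of each non-identity element by repeated multiplication:
  h: h → b  (order 2)
  v: v → b  (order 2)
  g: g → r → b  (order 3)
  f: f → b  (order 2)
  r: r → g → b  (order 3)
Elements of order 2: {f, h, v}.

{f, h, v}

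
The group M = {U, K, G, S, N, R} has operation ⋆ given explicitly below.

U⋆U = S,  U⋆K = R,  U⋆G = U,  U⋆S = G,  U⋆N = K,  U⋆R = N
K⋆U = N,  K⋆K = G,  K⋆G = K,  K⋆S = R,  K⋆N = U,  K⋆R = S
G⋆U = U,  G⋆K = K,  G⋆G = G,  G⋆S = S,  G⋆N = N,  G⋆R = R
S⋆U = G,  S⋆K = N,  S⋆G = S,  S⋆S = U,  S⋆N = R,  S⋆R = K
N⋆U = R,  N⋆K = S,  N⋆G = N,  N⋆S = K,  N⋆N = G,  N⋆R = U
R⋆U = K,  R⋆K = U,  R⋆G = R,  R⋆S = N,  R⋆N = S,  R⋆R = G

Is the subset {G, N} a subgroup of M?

Yes

{G, N} contains the identity G.
Checking products: every product of two elements of {G, N} (read from the table) lies in {G, N}, so the set is closed.
In a finite group, a nonempty closed subset is a subgroup. So {G, N} ≤ M.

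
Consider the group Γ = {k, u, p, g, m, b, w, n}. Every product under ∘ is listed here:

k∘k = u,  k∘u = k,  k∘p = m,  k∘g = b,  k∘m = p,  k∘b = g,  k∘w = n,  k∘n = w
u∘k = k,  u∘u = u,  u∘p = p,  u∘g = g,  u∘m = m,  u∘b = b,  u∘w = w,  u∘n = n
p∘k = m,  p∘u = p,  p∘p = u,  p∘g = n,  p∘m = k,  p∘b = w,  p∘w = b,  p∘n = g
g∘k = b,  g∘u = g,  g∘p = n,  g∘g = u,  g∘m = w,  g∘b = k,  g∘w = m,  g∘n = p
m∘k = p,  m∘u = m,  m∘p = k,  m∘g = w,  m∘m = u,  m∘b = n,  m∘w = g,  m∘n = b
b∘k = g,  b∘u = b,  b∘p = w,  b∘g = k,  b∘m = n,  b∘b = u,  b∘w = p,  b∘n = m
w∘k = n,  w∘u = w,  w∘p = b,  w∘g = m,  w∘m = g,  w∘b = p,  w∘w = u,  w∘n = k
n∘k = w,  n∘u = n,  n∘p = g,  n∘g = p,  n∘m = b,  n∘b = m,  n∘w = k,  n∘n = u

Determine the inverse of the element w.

First locate the identity: row u matches the header, so u is the identity.
Scan row w for u: w ∘ w = u. Hence w^(-1) = w.

w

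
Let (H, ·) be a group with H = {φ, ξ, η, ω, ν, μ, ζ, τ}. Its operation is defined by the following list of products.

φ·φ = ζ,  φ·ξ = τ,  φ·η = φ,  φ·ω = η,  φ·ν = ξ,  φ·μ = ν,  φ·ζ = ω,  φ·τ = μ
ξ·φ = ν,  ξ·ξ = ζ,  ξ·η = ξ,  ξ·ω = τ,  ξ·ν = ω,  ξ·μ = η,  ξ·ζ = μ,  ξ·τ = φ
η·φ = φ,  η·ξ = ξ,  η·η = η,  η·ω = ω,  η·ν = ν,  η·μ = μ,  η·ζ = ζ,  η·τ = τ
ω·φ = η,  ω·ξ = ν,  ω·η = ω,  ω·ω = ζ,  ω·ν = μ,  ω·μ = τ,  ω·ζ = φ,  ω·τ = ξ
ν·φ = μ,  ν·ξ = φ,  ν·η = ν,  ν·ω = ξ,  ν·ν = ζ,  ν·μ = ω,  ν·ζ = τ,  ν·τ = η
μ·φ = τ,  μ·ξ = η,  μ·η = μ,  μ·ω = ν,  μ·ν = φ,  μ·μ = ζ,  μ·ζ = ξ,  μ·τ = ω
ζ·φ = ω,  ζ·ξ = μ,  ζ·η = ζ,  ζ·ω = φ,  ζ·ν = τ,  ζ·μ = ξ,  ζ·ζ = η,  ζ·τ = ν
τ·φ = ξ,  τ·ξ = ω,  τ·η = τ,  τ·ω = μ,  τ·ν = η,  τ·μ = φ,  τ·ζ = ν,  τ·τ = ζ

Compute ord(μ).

4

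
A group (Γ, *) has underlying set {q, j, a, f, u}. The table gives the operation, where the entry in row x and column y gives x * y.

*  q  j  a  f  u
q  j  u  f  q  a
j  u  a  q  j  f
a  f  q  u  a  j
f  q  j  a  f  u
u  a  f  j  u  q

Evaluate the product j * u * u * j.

f

j * u = f
f * u = u
u * j = f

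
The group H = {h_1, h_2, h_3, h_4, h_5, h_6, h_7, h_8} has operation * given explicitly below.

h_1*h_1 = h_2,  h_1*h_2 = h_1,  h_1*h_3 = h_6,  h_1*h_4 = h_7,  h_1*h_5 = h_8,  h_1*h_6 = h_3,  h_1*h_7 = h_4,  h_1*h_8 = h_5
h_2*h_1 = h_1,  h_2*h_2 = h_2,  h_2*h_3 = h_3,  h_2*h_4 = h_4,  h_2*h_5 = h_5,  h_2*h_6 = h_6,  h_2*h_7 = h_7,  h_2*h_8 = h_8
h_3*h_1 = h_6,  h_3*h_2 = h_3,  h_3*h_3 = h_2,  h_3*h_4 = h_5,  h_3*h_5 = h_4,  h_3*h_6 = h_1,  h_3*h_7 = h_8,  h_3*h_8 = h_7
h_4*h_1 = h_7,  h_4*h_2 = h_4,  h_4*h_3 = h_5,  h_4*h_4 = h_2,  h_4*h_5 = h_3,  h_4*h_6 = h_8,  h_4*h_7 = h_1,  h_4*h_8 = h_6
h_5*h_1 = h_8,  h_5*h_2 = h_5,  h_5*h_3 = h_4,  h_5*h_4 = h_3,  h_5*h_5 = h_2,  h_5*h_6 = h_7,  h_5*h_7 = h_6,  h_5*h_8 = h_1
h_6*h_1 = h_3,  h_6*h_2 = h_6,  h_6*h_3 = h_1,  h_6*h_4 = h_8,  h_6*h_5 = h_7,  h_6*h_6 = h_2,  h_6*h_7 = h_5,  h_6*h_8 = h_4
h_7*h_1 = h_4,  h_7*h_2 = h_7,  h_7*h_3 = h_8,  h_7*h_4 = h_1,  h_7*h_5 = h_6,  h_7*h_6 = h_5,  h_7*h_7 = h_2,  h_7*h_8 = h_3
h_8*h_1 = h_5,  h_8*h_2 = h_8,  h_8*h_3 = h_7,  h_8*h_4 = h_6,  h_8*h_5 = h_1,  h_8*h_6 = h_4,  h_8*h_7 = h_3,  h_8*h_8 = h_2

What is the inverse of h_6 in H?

h_6

First locate the identity: row h_2 matches the header, so h_2 is the identity.
Scan row h_6 for h_2: h_6*h_6 = h_2. Hence h_6^(-1) = h_6.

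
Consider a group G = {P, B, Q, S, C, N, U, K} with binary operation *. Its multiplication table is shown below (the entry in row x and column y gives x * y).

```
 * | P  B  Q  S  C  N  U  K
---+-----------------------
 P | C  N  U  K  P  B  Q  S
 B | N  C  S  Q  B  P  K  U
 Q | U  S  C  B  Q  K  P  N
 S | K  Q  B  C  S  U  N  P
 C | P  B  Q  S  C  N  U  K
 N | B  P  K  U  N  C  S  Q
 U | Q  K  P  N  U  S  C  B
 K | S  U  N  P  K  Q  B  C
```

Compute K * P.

S

Read row K, column P: K * P = S.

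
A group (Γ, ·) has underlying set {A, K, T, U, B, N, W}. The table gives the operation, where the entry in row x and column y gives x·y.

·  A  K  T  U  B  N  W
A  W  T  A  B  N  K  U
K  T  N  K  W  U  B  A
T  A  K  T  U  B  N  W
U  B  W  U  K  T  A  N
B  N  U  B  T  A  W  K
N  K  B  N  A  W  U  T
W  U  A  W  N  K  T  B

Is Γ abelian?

Yes

Check whether the table is symmetric across its main diagonal.
Every entry (row x, col y) equals the entry (row y, col x), so Γ is abelian.
(In fact Γ ≅ the cyclic group Z_7.)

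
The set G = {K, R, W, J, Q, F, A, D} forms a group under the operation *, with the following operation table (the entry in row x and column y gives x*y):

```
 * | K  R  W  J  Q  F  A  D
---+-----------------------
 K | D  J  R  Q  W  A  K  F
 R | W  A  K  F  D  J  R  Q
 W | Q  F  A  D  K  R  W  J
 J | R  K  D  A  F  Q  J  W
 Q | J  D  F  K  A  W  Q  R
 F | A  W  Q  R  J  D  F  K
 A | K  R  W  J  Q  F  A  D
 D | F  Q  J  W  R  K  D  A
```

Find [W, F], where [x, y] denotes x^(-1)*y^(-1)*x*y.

D

Identity is A; from the table W^(-1) = W and F^(-1) = K.
W*K = Q
Q*W = F
F*F = D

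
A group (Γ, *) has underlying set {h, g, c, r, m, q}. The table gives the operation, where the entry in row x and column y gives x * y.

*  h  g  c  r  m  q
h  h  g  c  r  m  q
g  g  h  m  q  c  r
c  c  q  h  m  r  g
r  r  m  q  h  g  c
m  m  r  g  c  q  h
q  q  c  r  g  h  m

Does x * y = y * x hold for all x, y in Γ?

No

q * r = g but r * q = c.
Since q and r do not commute, Γ is not abelian.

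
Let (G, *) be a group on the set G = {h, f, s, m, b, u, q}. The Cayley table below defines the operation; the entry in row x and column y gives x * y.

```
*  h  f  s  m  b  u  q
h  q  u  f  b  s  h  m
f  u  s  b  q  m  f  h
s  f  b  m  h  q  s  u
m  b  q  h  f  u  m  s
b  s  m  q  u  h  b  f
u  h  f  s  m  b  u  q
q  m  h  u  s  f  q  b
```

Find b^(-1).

m

First locate the identity: row u matches the header, so u is the identity.
Scan row b for u: b * m = u. Hence b^(-1) = m.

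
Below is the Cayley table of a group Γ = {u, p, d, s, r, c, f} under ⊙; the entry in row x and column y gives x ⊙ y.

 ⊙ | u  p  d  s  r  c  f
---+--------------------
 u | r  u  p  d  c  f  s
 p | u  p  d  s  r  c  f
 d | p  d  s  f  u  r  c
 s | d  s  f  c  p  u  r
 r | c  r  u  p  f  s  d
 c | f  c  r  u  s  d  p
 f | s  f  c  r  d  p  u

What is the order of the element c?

The identity element is p (its row matches the header).
c^1 = c
c^2 = c ⊙ c = d
c^3 = d ⊙ c = r
c^4 = r ⊙ c = s
c^5 = s ⊙ c = u
c^6 = u ⊙ c = f
c^7 = f ⊙ c = p
The first power of c equal to the identity is c^7, so ord(c) = 7.

7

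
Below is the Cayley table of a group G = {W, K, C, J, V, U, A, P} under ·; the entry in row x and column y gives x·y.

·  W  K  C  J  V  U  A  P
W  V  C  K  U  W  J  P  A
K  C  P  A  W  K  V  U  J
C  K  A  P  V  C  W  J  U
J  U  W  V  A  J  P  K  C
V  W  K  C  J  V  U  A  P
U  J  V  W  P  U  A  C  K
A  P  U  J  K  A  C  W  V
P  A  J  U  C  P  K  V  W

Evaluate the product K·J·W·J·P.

C

K·J = W
W·W = V
V·J = J
J·P = C
(Structurally, G here is isomorphic to the cyclic group Z_8.)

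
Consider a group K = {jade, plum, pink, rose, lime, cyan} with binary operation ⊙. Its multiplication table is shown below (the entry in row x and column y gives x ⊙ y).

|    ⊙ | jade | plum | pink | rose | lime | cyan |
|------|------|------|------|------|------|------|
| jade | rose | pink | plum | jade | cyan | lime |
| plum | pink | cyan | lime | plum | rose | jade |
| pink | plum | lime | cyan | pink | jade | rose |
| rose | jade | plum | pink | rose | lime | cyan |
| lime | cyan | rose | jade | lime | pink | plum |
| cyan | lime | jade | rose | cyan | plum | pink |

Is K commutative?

Yes

Check whether the table is symmetric across its main diagonal.
Every entry (row x, col y) equals the entry (row y, col x), so K is abelian.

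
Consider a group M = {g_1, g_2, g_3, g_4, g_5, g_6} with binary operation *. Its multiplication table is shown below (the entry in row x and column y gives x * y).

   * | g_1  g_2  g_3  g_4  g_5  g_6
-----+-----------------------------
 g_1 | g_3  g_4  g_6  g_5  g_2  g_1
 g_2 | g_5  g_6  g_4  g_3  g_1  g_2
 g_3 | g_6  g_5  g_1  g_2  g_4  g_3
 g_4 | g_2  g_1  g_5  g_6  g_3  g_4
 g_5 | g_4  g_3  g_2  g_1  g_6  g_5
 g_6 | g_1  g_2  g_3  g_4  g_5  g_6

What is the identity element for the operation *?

g_6

The identity e satisfies e * x = x for all x, so its row in the table reproduces the column headers.
Row g_6 reads: g_1, g_2, g_3, g_4, g_5, g_6 — exactly the header order. So g_6 is the identity.
(Structurally, M here is isomorphic to the symmetric group S_3.)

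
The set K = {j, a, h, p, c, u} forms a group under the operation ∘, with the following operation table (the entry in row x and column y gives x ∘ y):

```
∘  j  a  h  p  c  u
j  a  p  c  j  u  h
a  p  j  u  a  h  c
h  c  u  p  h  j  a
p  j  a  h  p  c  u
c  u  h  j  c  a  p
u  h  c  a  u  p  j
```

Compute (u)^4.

a

u^1 = u
u^2 = u ∘ u = j
u^3 = j ∘ u = h
u^4 = h ∘ u = a
(Structurally, K here is isomorphic to the cyclic group Z_6.)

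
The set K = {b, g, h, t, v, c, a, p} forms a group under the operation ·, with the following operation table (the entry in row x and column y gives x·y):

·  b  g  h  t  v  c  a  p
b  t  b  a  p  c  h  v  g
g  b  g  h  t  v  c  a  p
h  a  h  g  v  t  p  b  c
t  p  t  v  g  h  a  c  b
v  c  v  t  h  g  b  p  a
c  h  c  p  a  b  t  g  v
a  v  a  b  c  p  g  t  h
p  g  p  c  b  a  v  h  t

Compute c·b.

Read row c, column b: c·b = h.

h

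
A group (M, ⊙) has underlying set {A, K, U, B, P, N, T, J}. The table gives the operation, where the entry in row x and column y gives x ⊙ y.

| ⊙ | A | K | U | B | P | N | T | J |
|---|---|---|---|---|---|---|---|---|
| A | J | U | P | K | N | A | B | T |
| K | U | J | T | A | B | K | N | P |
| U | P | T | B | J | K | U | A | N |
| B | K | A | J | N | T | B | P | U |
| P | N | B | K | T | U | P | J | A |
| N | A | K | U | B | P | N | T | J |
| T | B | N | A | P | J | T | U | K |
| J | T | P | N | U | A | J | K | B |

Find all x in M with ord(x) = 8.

{A, K, P, T}

Identity is N. Compute the order of each non-identity element by repeated multiplication:
  A: A → J → T → B → K → U → P → N  (order 8)
  K: K → J → P → B → A → U → T → N  (order 8)
  U: U → B → J → N  (order 4)
  B: B → N  (order 2)
  P: P → U → K → B → T → J → A → N  (order 8)
  T: T → U → A → B → P → J → K → N  (order 8)
  J: J → B → U → N  (order 4)
Elements of order 8: {A, K, P, T}.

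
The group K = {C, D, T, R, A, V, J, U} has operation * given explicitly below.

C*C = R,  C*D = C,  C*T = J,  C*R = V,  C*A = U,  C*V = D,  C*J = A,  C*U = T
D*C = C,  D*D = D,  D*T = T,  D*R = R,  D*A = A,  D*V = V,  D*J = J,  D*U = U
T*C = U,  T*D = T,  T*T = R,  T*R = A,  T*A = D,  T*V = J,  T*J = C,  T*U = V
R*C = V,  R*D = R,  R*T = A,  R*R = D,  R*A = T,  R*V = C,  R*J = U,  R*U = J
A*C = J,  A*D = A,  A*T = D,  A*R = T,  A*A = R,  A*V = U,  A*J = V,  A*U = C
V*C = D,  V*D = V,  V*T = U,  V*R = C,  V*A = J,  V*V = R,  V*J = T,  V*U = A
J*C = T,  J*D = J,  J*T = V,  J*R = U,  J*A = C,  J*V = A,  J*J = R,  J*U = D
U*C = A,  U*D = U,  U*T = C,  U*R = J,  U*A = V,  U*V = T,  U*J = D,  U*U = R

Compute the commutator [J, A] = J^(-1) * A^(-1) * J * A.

Identity is D; from the table J^(-1) = U and A^(-1) = T.
U * T = C
C * J = A
A * A = R
(Structurally, K here is isomorphic to the quaternion group Q_8.)

R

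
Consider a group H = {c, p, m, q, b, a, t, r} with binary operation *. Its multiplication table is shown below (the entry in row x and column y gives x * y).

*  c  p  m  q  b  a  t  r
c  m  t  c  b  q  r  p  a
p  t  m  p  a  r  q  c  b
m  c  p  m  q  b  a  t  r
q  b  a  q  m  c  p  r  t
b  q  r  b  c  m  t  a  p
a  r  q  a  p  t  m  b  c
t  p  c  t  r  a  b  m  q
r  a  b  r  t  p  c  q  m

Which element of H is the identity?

The identity e satisfies e * x = x for all x, so its row in the table reproduces the column headers.
Row m reads: c, p, m, q, b, a, t, r — exactly the header order. So m is the identity.

m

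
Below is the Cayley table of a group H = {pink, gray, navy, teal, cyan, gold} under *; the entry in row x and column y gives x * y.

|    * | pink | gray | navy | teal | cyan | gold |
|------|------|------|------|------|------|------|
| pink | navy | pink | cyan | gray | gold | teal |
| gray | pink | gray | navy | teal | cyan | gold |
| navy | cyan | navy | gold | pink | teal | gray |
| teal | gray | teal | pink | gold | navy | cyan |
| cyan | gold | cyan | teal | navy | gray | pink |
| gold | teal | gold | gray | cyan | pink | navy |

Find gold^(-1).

First locate the identity: row gray matches the header, so gray is the identity.
Scan row gold for gray: gold * navy = gray. Hence gold^(-1) = navy.

navy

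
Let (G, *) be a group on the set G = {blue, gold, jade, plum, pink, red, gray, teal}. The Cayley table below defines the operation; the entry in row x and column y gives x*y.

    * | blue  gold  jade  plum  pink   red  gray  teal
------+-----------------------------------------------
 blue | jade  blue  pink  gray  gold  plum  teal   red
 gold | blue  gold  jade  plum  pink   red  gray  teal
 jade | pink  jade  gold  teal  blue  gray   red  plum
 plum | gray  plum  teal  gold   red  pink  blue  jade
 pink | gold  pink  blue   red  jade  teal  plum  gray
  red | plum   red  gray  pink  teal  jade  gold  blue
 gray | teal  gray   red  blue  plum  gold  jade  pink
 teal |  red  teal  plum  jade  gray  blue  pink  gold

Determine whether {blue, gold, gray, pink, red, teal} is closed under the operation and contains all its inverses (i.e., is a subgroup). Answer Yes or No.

No

red*red = jade, which is not in {blue, gold, gray, pink, red, teal}.
The subset is not closed under *, so it is not a subgroup.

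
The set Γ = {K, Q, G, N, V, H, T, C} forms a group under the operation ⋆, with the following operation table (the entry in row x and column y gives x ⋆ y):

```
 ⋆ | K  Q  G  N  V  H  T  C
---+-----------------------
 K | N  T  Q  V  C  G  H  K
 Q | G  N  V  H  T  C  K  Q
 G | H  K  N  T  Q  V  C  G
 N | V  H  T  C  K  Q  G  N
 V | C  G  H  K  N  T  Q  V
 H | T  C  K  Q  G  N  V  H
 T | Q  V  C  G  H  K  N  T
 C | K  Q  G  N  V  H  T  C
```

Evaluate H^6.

N

H^1 = H
H^2 = H ⋆ H = N
H^3 = N ⋆ H = Q
H^4 = Q ⋆ H = C
H^5 = C ⋆ H = H
H^6 = H ⋆ H = N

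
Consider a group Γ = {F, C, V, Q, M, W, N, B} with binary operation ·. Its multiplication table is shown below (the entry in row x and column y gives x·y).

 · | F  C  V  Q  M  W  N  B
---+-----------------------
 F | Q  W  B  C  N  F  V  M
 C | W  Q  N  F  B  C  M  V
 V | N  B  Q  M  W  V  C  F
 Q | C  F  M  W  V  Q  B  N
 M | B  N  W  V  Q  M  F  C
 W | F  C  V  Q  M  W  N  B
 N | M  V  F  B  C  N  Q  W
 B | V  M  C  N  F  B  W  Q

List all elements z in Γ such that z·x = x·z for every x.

An element z is central iff its row equals its column in the table.
For V: V·F = N ≠ B = F·V, so V ∉ Z.
Checking each element this way leaves Z(Γ) = {Q, W}.

{Q, W}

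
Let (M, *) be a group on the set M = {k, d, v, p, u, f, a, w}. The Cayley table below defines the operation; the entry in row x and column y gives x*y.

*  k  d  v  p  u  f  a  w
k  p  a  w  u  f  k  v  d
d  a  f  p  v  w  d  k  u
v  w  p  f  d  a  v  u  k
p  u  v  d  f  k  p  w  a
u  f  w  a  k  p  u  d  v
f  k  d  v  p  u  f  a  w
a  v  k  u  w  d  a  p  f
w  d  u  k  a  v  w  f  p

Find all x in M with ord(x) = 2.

Identity is f. Compute the order of each non-identity element by repeated multiplication:
  k: k → p → u → f  (order 4)
  d: d → f  (order 2)
  v: v → f  (order 2)
  p: p → f  (order 2)
  u: u → p → k → f  (order 4)
  a: a → p → w → f  (order 4)
  w: w → p → a → f  (order 4)
Elements of order 2: {d, p, v}.

{d, p, v}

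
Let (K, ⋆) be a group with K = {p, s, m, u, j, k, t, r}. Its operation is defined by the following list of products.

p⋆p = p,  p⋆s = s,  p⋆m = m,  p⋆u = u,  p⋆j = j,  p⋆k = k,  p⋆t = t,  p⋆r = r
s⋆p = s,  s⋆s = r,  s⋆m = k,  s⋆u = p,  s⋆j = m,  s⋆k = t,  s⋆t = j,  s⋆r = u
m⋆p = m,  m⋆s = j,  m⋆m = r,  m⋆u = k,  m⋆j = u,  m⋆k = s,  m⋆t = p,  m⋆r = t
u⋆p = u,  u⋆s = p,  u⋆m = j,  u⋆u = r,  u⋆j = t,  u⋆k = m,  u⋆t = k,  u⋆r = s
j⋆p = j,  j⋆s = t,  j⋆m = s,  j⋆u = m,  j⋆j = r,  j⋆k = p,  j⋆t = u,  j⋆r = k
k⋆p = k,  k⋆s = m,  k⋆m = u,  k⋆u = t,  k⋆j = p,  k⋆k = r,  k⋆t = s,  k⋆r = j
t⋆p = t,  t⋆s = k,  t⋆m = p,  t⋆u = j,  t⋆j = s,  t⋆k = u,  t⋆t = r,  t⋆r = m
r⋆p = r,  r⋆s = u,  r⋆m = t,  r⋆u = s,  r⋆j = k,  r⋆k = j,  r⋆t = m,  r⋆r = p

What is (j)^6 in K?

j^1 = j
j^2 = j ⋆ j = r
j^3 = r ⋆ j = k
j^4 = k ⋆ j = p
j^5 = p ⋆ j = j
j^6 = j ⋆ j = r
(Structurally, K here is isomorphic to the quaternion group Q_8.)

r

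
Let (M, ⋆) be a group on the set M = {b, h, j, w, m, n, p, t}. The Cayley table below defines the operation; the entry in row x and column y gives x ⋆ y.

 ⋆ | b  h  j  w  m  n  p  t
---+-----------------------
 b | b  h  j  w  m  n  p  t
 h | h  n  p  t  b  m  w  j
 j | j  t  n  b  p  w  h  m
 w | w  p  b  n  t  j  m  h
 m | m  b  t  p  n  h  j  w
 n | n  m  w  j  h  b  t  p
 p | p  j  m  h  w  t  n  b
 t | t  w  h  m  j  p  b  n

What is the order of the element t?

The identity element is b (its row matches the header).
t^1 = t
t^2 = t ⋆ t = n
t^3 = n ⋆ t = p
t^4 = p ⋆ t = b
The first power of t equal to the identity is t^4, so ord(t) = 4.

4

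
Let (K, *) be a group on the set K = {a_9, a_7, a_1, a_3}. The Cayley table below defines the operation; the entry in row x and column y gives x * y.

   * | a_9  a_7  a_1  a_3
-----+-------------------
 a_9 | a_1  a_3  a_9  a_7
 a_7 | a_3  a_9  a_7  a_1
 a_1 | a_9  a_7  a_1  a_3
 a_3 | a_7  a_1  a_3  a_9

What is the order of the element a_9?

The identity element is a_1 (its row matches the header).
a_9^1 = a_9
a_9^2 = a_9 * a_9 = a_1
The first power of a_9 equal to the identity is a_9^2, so ord(a_9) = 2.
(Structurally, K here is isomorphic to the cyclic group Z_4.)

2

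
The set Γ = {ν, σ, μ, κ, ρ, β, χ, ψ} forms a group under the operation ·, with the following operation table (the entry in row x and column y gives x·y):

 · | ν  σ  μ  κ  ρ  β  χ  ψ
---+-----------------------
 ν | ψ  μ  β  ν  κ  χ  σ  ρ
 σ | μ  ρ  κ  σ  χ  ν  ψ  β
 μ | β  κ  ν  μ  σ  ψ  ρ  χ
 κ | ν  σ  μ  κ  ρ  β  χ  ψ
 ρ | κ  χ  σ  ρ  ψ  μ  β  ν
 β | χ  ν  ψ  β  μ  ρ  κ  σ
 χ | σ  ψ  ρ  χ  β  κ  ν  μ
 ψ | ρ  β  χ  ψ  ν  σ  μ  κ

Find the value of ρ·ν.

κ

Read row ρ, column ν: ρ·ν = κ.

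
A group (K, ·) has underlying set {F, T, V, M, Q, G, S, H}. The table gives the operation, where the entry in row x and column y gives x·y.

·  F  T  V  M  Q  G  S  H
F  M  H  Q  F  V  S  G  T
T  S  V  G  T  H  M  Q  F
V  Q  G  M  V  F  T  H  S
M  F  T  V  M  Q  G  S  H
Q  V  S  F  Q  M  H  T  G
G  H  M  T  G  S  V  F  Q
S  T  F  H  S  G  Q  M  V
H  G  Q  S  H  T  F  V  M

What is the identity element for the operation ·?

The identity e satisfies e·x = x for all x, so its row in the table reproduces the column headers.
Row M reads: F, T, V, M, Q, G, S, H — exactly the header order. So M is the identity.

M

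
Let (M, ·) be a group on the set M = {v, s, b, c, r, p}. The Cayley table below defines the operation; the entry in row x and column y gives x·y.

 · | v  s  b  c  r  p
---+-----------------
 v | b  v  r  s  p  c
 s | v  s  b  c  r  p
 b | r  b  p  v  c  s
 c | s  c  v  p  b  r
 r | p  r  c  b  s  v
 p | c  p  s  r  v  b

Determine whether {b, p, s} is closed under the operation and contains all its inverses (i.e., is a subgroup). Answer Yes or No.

{b, p, s} contains the identity s.
Checking products: every product of two elements of {b, p, s} (read from the table) lies in {b, p, s}, so the set is closed.
In a finite group, a nonempty closed subset is a subgroup. So {b, p, s} ≤ M.

Yes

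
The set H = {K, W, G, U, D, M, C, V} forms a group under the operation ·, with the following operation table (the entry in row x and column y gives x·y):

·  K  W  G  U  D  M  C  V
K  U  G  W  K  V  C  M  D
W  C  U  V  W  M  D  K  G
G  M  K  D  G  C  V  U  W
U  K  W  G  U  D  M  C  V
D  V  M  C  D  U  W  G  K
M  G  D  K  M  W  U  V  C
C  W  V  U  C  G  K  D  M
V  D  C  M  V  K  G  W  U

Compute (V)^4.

U

V^1 = V
V^2 = V·V = U
V^3 = U·V = V
V^4 = V·V = U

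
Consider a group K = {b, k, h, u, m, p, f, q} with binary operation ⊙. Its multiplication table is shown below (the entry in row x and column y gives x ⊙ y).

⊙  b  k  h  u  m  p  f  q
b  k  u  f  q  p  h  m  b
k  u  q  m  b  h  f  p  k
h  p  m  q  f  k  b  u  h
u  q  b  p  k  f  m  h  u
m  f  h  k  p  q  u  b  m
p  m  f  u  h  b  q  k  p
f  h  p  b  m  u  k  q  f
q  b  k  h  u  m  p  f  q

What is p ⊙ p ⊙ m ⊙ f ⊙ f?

m

p ⊙ p = q
q ⊙ m = m
m ⊙ f = b
b ⊙ f = m
(Structurally, K here is isomorphic to the dihedral group D_4.)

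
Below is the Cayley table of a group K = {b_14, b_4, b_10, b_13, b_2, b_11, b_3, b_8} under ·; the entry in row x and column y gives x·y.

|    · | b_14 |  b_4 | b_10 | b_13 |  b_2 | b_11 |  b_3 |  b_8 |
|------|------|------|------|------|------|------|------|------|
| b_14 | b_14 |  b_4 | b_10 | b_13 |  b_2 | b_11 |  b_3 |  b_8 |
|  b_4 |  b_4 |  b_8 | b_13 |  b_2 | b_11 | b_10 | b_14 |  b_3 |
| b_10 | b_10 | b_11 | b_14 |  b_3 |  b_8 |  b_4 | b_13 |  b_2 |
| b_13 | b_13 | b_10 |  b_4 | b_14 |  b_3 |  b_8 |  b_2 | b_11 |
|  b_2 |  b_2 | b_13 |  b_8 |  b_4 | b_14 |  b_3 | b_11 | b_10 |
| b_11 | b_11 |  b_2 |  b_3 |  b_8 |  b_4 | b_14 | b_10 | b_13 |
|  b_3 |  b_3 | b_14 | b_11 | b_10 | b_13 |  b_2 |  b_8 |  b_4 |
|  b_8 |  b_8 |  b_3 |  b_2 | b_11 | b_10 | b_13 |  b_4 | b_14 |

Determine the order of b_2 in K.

2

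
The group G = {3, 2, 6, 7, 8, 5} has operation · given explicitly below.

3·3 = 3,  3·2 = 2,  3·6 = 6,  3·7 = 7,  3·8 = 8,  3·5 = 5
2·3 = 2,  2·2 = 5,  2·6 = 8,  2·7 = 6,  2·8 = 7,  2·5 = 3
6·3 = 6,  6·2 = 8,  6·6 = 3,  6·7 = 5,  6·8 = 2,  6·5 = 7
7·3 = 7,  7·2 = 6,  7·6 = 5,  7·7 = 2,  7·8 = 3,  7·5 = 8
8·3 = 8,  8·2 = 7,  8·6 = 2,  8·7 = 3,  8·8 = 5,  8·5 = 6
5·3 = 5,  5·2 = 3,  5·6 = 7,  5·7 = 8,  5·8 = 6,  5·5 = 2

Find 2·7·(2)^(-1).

The identity is 3. In row 2, the entry 3 sits in column 5, so 2^(-1) = 5.
2·7 = 6
6·5 = 7

7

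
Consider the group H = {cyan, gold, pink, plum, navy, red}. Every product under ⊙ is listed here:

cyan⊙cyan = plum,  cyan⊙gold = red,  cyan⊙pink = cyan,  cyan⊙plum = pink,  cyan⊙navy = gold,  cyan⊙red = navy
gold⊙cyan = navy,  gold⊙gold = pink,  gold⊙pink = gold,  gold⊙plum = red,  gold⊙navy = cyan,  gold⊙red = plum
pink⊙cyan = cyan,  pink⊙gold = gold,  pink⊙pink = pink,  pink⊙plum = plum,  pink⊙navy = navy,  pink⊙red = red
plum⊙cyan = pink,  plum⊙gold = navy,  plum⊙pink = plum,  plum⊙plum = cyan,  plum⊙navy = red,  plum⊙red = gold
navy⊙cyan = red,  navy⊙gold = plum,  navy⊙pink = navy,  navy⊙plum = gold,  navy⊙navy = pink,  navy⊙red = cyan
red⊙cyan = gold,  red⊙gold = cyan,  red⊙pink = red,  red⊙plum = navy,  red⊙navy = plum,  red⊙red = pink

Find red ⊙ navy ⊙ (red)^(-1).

gold

The identity is pink. In row red, the entry pink sits in column red, so red^(-1) = red.
red ⊙ navy = plum
plum ⊙ red = gold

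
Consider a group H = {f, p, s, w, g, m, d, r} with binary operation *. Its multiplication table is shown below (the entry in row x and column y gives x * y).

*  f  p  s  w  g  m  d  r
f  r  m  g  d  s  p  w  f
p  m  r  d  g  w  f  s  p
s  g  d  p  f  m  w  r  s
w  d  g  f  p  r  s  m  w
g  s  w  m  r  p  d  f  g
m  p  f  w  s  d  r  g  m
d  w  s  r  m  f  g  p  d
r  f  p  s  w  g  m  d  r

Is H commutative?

Yes

Check whether the table is symmetric across its main diagonal.
Every entry (row x, col y) equals the entry (row y, col x), so H is abelian.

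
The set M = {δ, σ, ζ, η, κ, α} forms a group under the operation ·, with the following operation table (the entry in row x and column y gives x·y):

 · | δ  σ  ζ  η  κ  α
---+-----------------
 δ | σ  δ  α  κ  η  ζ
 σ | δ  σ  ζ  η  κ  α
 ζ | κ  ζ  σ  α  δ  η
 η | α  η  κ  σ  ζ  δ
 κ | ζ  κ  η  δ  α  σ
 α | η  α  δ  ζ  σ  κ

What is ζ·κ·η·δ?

ζ

ζ·κ = δ
δ·η = κ
κ·δ = ζ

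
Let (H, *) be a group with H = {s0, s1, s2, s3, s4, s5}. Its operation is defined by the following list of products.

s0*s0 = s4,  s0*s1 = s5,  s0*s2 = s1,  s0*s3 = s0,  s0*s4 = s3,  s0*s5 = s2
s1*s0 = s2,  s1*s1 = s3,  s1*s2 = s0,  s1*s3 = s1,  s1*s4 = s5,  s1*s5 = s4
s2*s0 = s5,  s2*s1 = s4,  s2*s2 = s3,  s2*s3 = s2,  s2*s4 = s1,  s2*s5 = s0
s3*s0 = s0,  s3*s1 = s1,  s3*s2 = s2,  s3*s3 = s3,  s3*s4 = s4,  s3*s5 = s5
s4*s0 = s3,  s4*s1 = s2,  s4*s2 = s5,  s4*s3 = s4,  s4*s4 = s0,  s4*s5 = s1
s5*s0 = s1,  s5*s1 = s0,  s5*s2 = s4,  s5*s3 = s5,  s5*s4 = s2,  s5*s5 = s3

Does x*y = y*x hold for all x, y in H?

s0*s5 = s2 but s5*s0 = s1.
Since s0 and s5 do not commute, H is not abelian.

No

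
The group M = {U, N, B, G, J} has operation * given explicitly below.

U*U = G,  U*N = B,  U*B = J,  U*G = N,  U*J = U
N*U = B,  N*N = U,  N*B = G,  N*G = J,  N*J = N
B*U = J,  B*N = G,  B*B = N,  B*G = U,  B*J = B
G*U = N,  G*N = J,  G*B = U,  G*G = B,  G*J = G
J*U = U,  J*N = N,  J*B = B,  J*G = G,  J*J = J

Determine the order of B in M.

5

The identity element is J (its row matches the header).
B^1 = B
B^2 = B*B = N
B^3 = N*B = G
B^4 = G*B = U
B^5 = U*B = J
The first power of B equal to the identity is B^5, so ord(B) = 5.
(Structurally, M here is isomorphic to the cyclic group Z_5.)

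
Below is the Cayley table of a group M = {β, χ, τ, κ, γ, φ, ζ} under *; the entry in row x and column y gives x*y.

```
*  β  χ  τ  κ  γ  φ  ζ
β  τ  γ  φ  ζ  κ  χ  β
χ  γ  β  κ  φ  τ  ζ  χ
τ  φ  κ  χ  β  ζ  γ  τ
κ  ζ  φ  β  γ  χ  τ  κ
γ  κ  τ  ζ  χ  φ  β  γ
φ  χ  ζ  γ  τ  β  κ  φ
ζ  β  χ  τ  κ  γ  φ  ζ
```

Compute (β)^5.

β^1 = β
β^2 = β*β = τ
β^3 = τ*β = φ
β^4 = φ*β = χ
β^5 = χ*β = γ

γ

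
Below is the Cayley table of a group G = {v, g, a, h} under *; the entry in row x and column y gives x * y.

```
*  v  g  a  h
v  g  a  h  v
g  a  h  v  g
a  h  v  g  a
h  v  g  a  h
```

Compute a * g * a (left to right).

a * g = v
v * a = h

h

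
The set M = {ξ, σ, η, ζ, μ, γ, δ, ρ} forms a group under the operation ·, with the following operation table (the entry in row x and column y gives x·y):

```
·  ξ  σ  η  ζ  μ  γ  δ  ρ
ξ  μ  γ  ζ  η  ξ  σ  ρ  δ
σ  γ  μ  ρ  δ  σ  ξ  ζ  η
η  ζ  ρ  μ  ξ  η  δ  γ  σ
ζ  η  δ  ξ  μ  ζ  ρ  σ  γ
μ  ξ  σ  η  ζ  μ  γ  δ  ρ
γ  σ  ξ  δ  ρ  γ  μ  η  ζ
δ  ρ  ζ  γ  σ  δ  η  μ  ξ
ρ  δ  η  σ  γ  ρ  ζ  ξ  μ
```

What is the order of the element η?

2

The identity element is μ (its row matches the header).
η^1 = η
η^2 = η·η = μ
The first power of η equal to the identity is η^2, so ord(η) = 2.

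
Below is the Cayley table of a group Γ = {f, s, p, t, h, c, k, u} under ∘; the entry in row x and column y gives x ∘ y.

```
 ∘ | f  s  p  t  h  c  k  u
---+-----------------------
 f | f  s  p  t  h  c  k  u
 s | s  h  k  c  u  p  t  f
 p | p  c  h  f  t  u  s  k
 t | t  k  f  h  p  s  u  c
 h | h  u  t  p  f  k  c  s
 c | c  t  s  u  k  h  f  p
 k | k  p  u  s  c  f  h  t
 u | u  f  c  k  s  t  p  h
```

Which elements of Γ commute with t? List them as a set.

{f, h, p, t}

Compare row t with column t entry by entry.
p ∘ t = f = t ∘ p, so p commutes with t.
k ∘ t = s but t ∘ k = u, so k does not.
Collecting the elements that commute with t: C(t) = {f, h, p, t}.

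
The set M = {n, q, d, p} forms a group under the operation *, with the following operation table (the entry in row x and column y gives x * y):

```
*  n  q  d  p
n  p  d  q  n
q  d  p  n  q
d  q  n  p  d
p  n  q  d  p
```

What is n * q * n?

n * q = d
d * n = q
(Structurally, M here is isomorphic to the Klein four-group V_4.)

q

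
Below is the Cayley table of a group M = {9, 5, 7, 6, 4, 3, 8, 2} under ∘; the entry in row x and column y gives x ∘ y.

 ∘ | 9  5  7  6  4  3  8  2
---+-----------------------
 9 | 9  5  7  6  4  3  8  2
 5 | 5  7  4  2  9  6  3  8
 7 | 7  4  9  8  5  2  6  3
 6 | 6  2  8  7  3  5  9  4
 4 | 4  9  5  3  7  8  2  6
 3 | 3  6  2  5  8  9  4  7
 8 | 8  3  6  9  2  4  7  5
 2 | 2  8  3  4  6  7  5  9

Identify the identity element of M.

The identity e satisfies e ∘ x = x for all x, so its row in the table reproduces the column headers.
Row 9 reads: 9, 5, 7, 6, 4, 3, 8, 2 — exactly the header order. So 9 is the identity.

9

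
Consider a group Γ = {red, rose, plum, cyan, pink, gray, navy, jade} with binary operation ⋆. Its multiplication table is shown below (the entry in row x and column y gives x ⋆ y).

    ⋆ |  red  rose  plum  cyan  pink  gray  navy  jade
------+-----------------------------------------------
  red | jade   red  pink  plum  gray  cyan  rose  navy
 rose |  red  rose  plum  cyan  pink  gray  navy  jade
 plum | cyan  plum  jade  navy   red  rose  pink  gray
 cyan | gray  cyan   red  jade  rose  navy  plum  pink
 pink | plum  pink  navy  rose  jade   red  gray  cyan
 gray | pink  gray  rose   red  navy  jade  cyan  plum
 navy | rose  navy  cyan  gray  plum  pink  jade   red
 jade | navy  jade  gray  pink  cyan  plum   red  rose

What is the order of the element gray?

4

The identity element is rose (its row matches the header).
gray^1 = gray
gray^2 = gray ⋆ gray = jade
gray^3 = jade ⋆ gray = plum
gray^4 = plum ⋆ gray = rose
The first power of gray equal to the identity is gray^4, so ord(gray) = 4.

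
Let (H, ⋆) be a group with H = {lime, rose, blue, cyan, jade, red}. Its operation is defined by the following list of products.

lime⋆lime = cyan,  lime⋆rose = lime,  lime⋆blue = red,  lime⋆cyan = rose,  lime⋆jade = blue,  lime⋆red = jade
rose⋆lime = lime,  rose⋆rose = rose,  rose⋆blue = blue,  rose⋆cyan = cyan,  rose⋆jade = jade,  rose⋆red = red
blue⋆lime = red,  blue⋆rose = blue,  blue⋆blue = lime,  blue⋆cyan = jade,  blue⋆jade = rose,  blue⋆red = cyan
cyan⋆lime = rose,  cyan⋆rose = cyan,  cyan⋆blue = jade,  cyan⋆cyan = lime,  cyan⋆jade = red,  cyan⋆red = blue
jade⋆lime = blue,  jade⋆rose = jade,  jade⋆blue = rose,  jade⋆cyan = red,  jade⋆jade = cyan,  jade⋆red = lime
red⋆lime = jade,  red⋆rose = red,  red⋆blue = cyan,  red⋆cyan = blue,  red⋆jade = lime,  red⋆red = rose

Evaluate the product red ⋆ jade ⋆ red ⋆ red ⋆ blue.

red

red ⋆ jade = lime
lime ⋆ red = jade
jade ⋆ red = lime
lime ⋆ blue = red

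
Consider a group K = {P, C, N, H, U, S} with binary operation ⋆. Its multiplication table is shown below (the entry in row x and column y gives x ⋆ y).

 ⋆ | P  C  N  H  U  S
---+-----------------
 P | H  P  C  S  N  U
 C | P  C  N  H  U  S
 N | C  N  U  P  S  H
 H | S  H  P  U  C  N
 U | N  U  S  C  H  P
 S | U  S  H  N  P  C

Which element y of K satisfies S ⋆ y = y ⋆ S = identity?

S

First locate the identity: row C matches the header, so C is the identity.
Scan row S for C: S ⋆ S = C. Hence S^(-1) = S.
(Structurally, K here is isomorphic to the cyclic group Z_6.)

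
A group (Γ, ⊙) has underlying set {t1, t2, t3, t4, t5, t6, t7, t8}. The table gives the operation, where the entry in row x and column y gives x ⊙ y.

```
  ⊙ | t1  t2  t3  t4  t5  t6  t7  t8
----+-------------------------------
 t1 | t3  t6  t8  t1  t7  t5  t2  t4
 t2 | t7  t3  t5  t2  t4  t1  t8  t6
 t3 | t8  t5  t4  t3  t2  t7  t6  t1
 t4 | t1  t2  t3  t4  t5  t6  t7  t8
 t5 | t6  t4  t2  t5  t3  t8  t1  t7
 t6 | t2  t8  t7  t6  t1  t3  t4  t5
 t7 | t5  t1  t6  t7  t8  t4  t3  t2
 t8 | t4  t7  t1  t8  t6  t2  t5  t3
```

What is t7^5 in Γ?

t7^1 = t7
t7^2 = t7 ⊙ t7 = t3
t7^3 = t3 ⊙ t7 = t6
t7^4 = t6 ⊙ t7 = t4
t7^5 = t4 ⊙ t7 = t7
(Structurally, Γ here is isomorphic to the quaternion group Q_8.)

t7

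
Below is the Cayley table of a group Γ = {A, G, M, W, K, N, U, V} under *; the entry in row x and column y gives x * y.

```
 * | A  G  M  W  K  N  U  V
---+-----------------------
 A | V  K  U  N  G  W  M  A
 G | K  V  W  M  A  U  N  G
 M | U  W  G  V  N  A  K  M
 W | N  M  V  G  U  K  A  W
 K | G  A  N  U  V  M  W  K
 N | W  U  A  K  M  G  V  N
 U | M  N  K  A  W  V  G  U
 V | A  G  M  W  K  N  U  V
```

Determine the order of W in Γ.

4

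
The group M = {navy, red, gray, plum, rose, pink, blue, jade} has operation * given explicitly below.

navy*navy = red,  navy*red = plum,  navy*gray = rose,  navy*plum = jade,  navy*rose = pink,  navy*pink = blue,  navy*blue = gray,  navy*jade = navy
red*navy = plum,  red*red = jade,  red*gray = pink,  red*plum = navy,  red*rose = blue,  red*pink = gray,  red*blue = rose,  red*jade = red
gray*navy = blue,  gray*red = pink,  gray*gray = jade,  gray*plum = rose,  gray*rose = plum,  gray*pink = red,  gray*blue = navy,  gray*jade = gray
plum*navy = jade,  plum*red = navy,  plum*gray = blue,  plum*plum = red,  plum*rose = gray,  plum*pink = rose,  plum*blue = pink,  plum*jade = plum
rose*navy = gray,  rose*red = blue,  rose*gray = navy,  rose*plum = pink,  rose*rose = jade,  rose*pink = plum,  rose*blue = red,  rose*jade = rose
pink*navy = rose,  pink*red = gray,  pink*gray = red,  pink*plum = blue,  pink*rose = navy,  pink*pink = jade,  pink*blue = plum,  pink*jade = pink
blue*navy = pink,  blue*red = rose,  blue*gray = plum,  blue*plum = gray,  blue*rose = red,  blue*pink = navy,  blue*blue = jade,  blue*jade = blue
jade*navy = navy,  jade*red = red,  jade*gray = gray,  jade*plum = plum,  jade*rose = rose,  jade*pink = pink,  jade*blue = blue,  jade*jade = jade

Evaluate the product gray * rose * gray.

gray * rose = plum
plum * gray = blue

blue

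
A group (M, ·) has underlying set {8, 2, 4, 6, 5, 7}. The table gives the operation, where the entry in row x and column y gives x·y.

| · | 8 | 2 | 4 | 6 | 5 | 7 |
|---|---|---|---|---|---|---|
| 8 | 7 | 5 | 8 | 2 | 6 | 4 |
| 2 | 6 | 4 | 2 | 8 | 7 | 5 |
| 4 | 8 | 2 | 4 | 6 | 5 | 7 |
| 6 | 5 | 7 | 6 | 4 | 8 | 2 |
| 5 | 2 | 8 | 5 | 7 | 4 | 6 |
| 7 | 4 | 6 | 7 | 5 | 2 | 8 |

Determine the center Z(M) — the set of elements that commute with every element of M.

An element z is central iff its row equals its column in the table.
For 7: 7·2 = 6 ≠ 5 = 2·7, so 7 ∉ Z.
Checking each element this way leaves Z(M) = {4}.
(Structurally, M here is isomorphic to the symmetric group S_3.)

{4}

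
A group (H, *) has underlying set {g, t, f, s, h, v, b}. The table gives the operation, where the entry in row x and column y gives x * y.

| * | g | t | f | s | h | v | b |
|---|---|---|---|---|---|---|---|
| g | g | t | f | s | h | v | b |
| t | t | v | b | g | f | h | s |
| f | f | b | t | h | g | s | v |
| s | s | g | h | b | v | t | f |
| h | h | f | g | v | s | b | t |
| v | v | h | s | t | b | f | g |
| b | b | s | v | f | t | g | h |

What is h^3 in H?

h^1 = h
h^2 = h * h = s
h^3 = s * h = v
(Structurally, H here is isomorphic to the cyclic group Z_7.)

v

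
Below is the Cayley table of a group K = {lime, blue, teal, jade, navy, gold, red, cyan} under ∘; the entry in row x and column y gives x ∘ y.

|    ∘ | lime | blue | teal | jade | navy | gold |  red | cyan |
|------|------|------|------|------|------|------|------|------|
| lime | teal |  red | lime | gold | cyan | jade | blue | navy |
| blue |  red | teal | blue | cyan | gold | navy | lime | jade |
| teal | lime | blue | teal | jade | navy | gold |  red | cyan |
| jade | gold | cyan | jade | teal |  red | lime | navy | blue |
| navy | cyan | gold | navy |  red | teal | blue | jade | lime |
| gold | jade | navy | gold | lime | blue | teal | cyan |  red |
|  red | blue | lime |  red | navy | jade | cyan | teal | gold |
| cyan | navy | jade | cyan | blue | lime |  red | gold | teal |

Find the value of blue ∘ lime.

red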